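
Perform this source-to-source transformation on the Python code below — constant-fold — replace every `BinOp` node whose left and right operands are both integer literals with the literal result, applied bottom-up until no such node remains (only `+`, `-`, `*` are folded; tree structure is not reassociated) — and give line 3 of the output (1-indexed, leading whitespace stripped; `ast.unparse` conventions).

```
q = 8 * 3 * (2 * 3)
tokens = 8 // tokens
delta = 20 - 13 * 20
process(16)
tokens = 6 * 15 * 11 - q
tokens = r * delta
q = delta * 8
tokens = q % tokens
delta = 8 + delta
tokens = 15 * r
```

Transformed code:
q = 144
tokens = 8 // tokens
delta = -240
process(16)
tokens = 990 - q
tokens = r * delta
q = delta * 8
tokens = q % tokens
delta = 8 + delta
tokens = 15 * r

delta = -240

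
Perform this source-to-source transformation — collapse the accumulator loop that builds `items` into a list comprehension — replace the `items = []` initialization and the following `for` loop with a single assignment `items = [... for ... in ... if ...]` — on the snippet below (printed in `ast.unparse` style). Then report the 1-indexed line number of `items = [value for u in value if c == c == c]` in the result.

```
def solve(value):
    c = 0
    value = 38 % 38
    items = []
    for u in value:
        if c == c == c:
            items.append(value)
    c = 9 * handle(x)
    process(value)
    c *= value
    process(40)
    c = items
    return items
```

Transformed code:
def solve(value):
    c = 0
    value = 38 % 38
    items = [value for u in value if c == c == c]
    c = 9 * handle(x)
    process(value)
    c *= value
    process(40)
    c = items
    return items

4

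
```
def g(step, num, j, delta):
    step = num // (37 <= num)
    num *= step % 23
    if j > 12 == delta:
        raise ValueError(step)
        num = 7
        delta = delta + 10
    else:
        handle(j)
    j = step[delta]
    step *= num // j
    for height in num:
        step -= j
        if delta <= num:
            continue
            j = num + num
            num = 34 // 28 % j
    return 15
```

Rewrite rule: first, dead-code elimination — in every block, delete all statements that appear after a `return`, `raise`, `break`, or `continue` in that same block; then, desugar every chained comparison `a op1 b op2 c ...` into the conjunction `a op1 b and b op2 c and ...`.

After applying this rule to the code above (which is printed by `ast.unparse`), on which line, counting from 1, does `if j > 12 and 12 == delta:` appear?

Transformed code:
def g(step, num, j, delta):
    step = num // (37 <= num)
    num *= step % 23
    if j > 12 and 12 == delta:
        raise ValueError(step)
    else:
        handle(j)
    j = step[delta]
    step *= num // j
    for height in num:
        step -= j
        if delta <= num:
            continue
    return 15

4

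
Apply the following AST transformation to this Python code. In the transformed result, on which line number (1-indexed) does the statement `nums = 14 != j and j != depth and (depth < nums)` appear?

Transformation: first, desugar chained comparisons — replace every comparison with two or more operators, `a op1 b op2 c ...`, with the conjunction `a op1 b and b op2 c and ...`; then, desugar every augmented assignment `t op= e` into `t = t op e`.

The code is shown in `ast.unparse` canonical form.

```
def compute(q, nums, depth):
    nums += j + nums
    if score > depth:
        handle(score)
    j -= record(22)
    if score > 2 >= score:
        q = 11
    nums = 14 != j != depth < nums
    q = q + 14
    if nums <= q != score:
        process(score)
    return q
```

8

Transformed code:
def compute(q, nums, depth):
    nums = nums + (j + nums)
    if score > depth:
        handle(score)
    j = j - record(22)
    if score > 2 and 2 >= score:
        q = 11
    nums = 14 != j and j != depth and (depth < nums)
    q = q + 14
    if nums <= q and q != score:
        process(score)
    return q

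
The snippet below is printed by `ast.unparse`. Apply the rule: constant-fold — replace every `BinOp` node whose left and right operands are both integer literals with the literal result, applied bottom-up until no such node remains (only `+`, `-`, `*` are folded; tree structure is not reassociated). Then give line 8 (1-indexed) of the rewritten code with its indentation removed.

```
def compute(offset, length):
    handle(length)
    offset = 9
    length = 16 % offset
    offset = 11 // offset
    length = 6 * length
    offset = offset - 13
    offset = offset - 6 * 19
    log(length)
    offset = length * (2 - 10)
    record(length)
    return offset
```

Transformed code:
def compute(offset, length):
    handle(length)
    offset = 9
    length = 16 % offset
    offset = 11 // offset
    length = 6 * length
    offset = offset - 13
    offset = offset - 114
    log(length)
    offset = length * -8
    record(length)
    return offset

offset = offset - 114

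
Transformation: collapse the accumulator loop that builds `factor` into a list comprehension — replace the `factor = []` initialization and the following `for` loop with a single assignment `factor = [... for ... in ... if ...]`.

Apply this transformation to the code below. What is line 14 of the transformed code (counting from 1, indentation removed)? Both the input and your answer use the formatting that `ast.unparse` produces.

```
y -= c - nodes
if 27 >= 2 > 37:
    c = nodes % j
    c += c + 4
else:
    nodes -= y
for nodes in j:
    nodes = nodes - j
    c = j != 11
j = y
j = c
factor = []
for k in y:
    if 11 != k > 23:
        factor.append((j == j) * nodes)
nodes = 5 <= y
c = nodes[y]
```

Transformed code:
y -= c - nodes
if 27 >= 2 > 37:
    c = nodes % j
    c += c + 4
else:
    nodes -= y
for nodes in j:
    nodes = nodes - j
    c = j != 11
j = y
j = c
factor = [(j == j) * nodes for k in y if 11 != k > 23]
nodes = 5 <= y
c = nodes[y]

c = nodes[y]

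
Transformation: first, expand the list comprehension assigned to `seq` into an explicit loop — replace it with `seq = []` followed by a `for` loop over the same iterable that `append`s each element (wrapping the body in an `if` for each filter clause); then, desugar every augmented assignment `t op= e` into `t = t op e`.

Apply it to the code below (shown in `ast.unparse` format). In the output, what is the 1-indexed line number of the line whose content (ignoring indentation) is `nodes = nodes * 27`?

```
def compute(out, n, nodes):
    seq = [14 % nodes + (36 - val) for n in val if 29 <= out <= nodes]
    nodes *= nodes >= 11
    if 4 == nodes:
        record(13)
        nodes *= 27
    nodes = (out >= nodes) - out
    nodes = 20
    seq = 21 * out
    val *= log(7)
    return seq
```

9

Transformed code:
def compute(out, n, nodes):
    seq = []
    for n in val:
        if 29 <= out <= nodes:
            seq.append(14 % nodes + (36 - val))
    nodes = nodes * (nodes >= 11)
    if 4 == nodes:
        record(13)
        nodes = nodes * 27
    nodes = (out >= nodes) - out
    nodes = 20
    seq = 21 * out
    val = val * log(7)
    return seq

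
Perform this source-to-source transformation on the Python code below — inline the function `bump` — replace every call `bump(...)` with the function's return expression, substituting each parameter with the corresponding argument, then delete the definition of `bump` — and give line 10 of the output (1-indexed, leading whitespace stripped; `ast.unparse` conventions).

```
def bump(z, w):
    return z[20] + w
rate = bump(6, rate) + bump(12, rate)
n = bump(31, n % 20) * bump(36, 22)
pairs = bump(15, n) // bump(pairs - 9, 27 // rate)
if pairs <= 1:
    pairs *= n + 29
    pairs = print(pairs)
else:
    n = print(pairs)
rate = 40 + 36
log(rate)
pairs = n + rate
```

log(rate)

Transformed code:
rate = 6[20] + rate + (12[20] + rate)
n = (31[20] + n % 20) * (36[20] + 22)
pairs = (15[20] + n) // ((pairs - 9)[20] + 27 // rate)
if pairs <= 1:
    pairs *= n + 29
    pairs = print(pairs)
else:
    n = print(pairs)
rate = 40 + 36
log(rate)
pairs = n + rate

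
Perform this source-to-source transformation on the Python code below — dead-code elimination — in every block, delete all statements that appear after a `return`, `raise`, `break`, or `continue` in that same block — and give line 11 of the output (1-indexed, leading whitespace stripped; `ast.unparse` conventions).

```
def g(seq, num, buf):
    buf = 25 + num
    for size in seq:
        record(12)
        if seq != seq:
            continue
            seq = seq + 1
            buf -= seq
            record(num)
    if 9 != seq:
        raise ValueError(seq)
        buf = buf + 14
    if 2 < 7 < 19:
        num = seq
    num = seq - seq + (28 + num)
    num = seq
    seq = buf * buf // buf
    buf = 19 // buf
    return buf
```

Transformed code:
def g(seq, num, buf):
    buf = 25 + num
    for size in seq:
        record(12)
        if seq != seq:
            continue
    if 9 != seq:
        raise ValueError(seq)
    if 2 < 7 < 19:
        num = seq
    num = seq - seq + (28 + num)
    num = seq
    seq = buf * buf // buf
    buf = 19 // buf
    return buf

num = seq - seq + (28 + num)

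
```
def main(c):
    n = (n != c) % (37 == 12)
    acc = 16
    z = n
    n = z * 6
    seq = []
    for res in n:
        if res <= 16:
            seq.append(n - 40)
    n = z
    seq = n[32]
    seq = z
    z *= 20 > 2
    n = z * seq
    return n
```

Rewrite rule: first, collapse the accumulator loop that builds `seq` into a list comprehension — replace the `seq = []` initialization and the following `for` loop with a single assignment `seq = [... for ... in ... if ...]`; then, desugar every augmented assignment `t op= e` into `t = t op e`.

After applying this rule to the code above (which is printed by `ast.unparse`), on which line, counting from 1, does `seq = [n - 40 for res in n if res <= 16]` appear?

Transformed code:
def main(c):
    n = (n != c) % (37 == 12)
    acc = 16
    z = n
    n = z * 6
    seq = [n - 40 for res in n if res <= 16]
    n = z
    seq = n[32]
    seq = z
    z = z * (20 > 2)
    n = z * seq
    return n

6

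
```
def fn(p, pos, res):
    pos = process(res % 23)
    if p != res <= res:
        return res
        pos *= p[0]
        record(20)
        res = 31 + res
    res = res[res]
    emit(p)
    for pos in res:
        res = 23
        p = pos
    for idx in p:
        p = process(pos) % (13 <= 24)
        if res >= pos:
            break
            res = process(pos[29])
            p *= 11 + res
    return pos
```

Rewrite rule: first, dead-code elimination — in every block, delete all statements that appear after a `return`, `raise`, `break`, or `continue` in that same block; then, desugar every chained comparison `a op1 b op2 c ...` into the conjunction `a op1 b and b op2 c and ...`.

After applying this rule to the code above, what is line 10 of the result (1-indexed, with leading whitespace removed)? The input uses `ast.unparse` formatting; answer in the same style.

Transformed code:
def fn(p, pos, res):
    pos = process(res % 23)
    if p != res and res <= res:
        return res
    res = res[res]
    emit(p)
    for pos in res:
        res = 23
        p = pos
    for idx in p:
        p = process(pos) % (13 <= 24)
        if res >= pos:
            break
    return pos

for idx in p:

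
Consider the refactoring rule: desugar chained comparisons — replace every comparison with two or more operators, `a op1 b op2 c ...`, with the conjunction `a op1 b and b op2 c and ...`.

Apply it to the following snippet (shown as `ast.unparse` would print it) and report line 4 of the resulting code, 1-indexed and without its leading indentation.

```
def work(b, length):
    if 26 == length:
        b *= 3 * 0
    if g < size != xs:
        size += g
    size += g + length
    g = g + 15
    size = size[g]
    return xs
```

if g < size and size != xs:

Transformed code:
def work(b, length):
    if 26 == length:
        b *= 3 * 0
    if g < size and size != xs:
        size += g
    size += g + length
    g = g + 15
    size = size[g]
    return xs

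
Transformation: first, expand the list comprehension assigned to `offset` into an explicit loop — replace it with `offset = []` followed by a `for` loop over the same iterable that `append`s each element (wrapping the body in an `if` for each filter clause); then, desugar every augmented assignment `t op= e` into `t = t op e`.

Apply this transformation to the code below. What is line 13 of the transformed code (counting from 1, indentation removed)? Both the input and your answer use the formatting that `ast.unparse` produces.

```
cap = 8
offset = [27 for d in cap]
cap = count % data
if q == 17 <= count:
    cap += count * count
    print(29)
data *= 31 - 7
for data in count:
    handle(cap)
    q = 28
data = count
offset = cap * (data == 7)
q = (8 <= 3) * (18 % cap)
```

data = count

Transformed code:
cap = 8
offset = []
for d in cap:
    offset.append(27)
cap = count % data
if q == 17 <= count:
    cap = cap + count * count
    print(29)
data = data * (31 - 7)
for data in count:
    handle(cap)
    q = 28
data = count
offset = cap * (data == 7)
q = (8 <= 3) * (18 % cap)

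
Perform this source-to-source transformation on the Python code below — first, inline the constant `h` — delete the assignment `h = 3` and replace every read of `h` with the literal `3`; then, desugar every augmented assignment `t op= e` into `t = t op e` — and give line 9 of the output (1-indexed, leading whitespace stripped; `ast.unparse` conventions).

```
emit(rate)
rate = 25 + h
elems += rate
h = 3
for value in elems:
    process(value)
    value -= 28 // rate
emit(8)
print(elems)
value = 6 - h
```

Transformed code:
emit(rate)
rate = 25 + 3
elems = elems + rate
for value in elems:
    process(value)
    value = value - 28 // rate
emit(8)
print(elems)
value = 6 - 3

value = 6 - 3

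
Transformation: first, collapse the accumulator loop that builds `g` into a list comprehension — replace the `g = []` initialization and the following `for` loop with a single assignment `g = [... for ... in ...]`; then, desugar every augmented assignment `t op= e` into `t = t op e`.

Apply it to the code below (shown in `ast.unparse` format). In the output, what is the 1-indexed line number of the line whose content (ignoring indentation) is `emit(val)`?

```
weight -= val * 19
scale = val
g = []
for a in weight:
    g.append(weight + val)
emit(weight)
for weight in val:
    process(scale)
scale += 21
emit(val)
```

8

Transformed code:
weight = weight - val * 19
scale = val
g = [weight + val for a in weight]
emit(weight)
for weight in val:
    process(scale)
scale = scale + 21
emit(val)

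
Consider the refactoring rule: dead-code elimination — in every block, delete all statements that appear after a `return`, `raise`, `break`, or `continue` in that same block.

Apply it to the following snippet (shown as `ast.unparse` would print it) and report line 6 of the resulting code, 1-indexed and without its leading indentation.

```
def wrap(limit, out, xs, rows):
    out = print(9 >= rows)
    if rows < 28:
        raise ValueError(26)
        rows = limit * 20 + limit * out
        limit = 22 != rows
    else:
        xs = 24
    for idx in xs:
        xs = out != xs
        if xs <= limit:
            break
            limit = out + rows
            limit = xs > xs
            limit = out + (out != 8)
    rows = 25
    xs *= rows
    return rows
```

xs = 24

Transformed code:
def wrap(limit, out, xs, rows):
    out = print(9 >= rows)
    if rows < 28:
        raise ValueError(26)
    else:
        xs = 24
    for idx in xs:
        xs = out != xs
        if xs <= limit:
            break
    rows = 25
    xs *= rows
    return rows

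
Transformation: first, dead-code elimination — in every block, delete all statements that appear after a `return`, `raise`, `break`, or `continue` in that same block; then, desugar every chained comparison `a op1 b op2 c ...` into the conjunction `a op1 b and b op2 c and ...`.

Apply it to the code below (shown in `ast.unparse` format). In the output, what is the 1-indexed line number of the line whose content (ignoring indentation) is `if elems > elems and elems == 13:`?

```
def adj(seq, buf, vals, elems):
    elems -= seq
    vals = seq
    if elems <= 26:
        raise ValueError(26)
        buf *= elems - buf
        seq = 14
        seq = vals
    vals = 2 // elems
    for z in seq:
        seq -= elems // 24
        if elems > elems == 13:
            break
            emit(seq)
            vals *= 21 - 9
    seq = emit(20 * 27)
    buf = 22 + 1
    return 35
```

Transformed code:
def adj(seq, buf, vals, elems):
    elems -= seq
    vals = seq
    if elems <= 26:
        raise ValueError(26)
    vals = 2 // elems
    for z in seq:
        seq -= elems // 24
        if elems > elems and elems == 13:
            break
    seq = emit(20 * 27)
    buf = 22 + 1
    return 35

9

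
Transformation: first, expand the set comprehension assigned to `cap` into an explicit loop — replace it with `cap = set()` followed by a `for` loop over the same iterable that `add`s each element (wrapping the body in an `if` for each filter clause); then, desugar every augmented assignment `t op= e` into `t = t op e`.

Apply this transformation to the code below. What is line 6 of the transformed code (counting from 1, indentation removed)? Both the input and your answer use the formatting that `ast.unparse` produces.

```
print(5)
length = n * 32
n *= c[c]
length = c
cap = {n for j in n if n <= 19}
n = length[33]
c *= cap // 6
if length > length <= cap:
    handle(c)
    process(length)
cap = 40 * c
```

for j in n:

Transformed code:
print(5)
length = n * 32
n = n * c[c]
length = c
cap = set()
for j in n:
    if n <= 19:
        cap.add(n)
n = length[33]
c = c * (cap // 6)
if length > length <= cap:
    handle(c)
    process(length)
cap = 40 * c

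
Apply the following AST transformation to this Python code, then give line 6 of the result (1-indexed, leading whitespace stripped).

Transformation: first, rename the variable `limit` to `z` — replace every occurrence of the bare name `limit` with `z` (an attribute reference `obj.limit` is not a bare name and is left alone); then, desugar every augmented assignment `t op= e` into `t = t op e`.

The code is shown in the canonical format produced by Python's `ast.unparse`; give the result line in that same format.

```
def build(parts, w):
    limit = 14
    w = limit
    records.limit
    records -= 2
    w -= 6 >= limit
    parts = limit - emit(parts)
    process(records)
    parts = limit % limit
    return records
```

Transformed code:
def build(parts, w):
    z = 14
    w = z
    records.limit
    records = records - 2
    w = w - (6 >= z)
    parts = z - emit(parts)
    process(records)
    parts = z % z
    return records

w = w - (6 >= z)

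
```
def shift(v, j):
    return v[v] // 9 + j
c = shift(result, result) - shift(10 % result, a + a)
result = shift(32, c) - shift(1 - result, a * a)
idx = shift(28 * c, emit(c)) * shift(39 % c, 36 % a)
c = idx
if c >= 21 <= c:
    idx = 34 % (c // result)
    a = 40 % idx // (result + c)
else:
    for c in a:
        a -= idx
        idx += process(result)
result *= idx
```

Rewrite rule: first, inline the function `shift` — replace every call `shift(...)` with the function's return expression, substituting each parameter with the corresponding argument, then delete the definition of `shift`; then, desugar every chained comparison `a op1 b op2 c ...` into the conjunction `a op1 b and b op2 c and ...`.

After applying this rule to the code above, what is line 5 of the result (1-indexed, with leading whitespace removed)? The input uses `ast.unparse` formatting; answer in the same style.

Transformed code:
c = result[result] // 9 + result - ((10 % result)[10 % result] // 9 + (a + a))
result = 32[32] // 9 + c - ((1 - result)[1 - result] // 9 + a * a)
idx = ((28 * c)[28 * c] // 9 + emit(c)) * ((39 % c)[39 % c] // 9 + 36 % a)
c = idx
if c >= 21 and 21 <= c:
    idx = 34 % (c // result)
    a = 40 % idx // (result + c)
else:
    for c in a:
        a -= idx
        idx += process(result)
result *= idx

if c >= 21 and 21 <= c:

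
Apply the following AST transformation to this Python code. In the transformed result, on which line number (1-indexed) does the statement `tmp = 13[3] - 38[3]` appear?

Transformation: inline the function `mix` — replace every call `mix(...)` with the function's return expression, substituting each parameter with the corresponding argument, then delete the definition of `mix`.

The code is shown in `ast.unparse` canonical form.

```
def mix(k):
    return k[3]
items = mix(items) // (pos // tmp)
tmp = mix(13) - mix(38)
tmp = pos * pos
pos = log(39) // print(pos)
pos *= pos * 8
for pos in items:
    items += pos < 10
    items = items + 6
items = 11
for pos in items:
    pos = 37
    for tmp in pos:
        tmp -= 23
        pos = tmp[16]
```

Transformed code:
items = items[3] // (pos // tmp)
tmp = 13[3] - 38[3]
tmp = pos * pos
pos = log(39) // print(pos)
pos *= pos * 8
for pos in items:
    items += pos < 10
    items = items + 6
items = 11
for pos in items:
    pos = 37
    for tmp in pos:
        tmp -= 23
        pos = tmp[16]

2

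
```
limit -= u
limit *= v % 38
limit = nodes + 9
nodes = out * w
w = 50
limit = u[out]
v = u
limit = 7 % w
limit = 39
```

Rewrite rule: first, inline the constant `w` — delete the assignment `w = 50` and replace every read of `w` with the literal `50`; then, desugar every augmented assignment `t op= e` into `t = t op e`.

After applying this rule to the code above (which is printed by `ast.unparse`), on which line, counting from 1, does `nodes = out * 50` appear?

4

Transformed code:
limit = limit - u
limit = limit * (v % 38)
limit = nodes + 9
nodes = out * 50
limit = u[out]
v = u
limit = 7 % 50
limit = 39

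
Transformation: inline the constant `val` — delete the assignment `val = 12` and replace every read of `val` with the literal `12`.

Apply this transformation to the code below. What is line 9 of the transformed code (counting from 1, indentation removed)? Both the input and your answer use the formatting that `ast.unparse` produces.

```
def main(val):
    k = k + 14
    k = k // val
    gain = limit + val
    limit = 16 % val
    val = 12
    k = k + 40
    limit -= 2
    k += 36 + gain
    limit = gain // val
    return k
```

limit = gain // 12

Transformed code:
def main(val):
    k = k + 14
    k = k // 12
    gain = limit + 12
    limit = 16 % 12
    k = k + 40
    limit -= 2
    k += 36 + gain
    limit = gain // 12
    return k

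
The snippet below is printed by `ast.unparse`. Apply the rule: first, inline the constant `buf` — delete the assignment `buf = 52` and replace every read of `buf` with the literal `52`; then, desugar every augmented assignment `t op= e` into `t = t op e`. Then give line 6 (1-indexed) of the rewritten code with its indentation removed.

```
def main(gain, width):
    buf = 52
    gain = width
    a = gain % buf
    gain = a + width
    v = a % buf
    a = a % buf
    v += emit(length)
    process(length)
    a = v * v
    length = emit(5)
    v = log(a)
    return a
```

Transformed code:
def main(gain, width):
    gain = width
    a = gain % 52
    gain = a + width
    v = a % 52
    a = a % 52
    v = v + emit(length)
    process(length)
    a = v * v
    length = emit(5)
    v = log(a)
    return a

a = a % 52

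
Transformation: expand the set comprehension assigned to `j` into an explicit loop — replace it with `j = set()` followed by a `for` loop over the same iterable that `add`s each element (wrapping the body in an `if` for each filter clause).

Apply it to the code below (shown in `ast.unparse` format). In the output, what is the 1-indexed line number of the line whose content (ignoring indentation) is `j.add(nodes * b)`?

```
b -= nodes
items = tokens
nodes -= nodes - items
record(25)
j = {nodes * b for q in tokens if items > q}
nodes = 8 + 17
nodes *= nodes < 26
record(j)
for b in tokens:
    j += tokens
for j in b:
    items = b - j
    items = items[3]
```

8

Transformed code:
b -= nodes
items = tokens
nodes -= nodes - items
record(25)
j = set()
for q in tokens:
    if items > q:
        j.add(nodes * b)
nodes = 8 + 17
nodes *= nodes < 26
record(j)
for b in tokens:
    j += tokens
for j in b:
    items = b - j
    items = items[3]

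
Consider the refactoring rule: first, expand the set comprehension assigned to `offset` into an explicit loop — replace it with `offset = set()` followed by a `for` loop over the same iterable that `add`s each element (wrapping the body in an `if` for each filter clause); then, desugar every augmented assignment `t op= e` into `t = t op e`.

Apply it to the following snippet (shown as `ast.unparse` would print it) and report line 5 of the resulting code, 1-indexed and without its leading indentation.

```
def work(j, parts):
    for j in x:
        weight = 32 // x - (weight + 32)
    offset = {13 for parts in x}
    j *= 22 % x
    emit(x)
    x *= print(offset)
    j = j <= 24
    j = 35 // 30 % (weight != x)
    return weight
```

for parts in x:

Transformed code:
def work(j, parts):
    for j in x:
        weight = 32 // x - (weight + 32)
    offset = set()
    for parts in x:
        offset.add(13)
    j = j * (22 % x)
    emit(x)
    x = x * print(offset)
    j = j <= 24
    j = 35 // 30 % (weight != x)
    return weight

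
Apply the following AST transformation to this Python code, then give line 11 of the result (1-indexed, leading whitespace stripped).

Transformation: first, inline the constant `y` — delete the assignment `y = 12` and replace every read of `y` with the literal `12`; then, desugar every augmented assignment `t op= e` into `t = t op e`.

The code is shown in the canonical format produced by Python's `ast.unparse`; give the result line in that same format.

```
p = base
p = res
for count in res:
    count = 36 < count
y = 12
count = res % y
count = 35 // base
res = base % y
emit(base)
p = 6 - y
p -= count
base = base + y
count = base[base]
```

base = base + 12

Transformed code:
p = base
p = res
for count in res:
    count = 36 < count
count = res % 12
count = 35 // base
res = base % 12
emit(base)
p = 6 - 12
p = p - count
base = base + 12
count = base[base]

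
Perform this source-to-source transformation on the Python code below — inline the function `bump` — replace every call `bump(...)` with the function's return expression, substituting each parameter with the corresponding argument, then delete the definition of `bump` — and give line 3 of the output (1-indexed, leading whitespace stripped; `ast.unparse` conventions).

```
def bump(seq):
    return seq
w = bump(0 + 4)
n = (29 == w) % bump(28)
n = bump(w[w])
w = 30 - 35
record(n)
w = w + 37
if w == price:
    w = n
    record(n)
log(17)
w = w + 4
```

n = w[w]

Transformed code:
w = 0 + 4
n = (29 == w) % 28
n = w[w]
w = 30 - 35
record(n)
w = w + 37
if w == price:
    w = n
    record(n)
log(17)
w = w + 4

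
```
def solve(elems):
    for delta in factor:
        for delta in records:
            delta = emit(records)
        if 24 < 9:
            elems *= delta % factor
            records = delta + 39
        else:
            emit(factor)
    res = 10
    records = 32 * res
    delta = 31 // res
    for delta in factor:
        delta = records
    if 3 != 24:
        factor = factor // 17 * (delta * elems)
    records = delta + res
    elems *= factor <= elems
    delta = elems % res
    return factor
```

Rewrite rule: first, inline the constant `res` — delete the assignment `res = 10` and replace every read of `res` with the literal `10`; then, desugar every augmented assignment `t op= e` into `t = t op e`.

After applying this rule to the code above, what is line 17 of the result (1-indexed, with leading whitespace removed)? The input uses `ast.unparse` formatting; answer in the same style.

elems = elems * (factor <= elems)

Transformed code:
def solve(elems):
    for delta in factor:
        for delta in records:
            delta = emit(records)
        if 24 < 9:
            elems = elems * (delta % factor)
            records = delta + 39
        else:
            emit(factor)
    records = 32 * 10
    delta = 31 // 10
    for delta in factor:
        delta = records
    if 3 != 24:
        factor = factor // 17 * (delta * elems)
    records = delta + 10
    elems = elems * (factor <= elems)
    delta = elems % 10
    return factor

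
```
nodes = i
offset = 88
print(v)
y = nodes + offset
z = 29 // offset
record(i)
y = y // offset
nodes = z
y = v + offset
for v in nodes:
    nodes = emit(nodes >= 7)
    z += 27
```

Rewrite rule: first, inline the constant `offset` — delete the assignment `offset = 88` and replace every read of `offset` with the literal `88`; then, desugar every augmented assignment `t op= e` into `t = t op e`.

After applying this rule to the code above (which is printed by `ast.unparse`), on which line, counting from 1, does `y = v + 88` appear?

Transformed code:
nodes = i
print(v)
y = nodes + 88
z = 29 // 88
record(i)
y = y // 88
nodes = z
y = v + 88
for v in nodes:
    nodes = emit(nodes >= 7)
    z = z + 27

8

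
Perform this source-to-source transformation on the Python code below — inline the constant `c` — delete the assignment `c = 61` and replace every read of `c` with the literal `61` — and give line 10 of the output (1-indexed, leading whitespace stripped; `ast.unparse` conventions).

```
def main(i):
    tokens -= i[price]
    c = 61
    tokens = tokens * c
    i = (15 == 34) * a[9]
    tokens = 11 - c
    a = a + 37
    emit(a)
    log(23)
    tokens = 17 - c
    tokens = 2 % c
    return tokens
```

tokens = 2 % 61

Transformed code:
def main(i):
    tokens -= i[price]
    tokens = tokens * 61
    i = (15 == 34) * a[9]
    tokens = 11 - 61
    a = a + 37
    emit(a)
    log(23)
    tokens = 17 - 61
    tokens = 2 % 61
    return tokens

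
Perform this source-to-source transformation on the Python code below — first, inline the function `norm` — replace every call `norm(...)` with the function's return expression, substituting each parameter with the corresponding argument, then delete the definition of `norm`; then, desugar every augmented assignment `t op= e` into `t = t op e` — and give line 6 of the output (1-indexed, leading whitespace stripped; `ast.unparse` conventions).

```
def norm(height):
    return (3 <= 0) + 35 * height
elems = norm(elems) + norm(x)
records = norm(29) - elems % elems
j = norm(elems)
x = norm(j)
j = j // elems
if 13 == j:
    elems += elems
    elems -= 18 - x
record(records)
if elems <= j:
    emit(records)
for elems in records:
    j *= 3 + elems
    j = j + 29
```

Transformed code:
elems = (3 <= 0) + 35 * elems + ((3 <= 0) + 35 * x)
records = (3 <= 0) + 35 * 29 - elems % elems
j = (3 <= 0) + 35 * elems
x = (3 <= 0) + 35 * j
j = j // elems
if 13 == j:
    elems = elems + elems
    elems = elems - (18 - x)
record(records)
if elems <= j:
    emit(records)
for elems in records:
    j = j * (3 + elems)
    j = j + 29

if 13 == j:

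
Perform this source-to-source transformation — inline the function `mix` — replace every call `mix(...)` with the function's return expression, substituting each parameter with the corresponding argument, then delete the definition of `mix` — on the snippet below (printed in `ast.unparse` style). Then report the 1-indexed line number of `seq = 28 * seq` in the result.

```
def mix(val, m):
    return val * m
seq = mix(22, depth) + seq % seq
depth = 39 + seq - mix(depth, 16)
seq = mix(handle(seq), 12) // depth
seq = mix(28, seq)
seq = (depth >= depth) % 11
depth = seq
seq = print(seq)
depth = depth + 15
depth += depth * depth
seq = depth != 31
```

4

Transformed code:
seq = 22 * depth + seq % seq
depth = 39 + seq - depth * 16
seq = handle(seq) * 12 // depth
seq = 28 * seq
seq = (depth >= depth) % 11
depth = seq
seq = print(seq)
depth = depth + 15
depth += depth * depth
seq = depth != 31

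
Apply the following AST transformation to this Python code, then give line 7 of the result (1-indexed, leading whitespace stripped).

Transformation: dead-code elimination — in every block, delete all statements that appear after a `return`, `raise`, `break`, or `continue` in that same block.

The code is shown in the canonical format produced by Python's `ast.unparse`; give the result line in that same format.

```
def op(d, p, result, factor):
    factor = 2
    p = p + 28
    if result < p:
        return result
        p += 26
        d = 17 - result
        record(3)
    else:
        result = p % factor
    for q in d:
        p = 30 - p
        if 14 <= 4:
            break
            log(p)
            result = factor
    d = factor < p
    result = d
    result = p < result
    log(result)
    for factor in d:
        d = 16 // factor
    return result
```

result = p % factor

Transformed code:
def op(d, p, result, factor):
    factor = 2
    p = p + 28
    if result < p:
        return result
    else:
        result = p % factor
    for q in d:
        p = 30 - p
        if 14 <= 4:
            break
    d = factor < p
    result = d
    result = p < result
    log(result)
    for factor in d:
        d = 16 // factor
    return result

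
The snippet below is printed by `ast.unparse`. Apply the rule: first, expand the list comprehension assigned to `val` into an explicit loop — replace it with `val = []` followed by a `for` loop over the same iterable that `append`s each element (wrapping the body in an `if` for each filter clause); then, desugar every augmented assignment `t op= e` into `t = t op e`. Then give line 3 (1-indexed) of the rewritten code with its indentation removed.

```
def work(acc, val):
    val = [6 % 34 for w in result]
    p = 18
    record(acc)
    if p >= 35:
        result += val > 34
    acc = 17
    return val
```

Transformed code:
def work(acc, val):
    val = []
    for w in result:
        val.append(6 % 34)
    p = 18
    record(acc)
    if p >= 35:
        result = result + (val > 34)
    acc = 17
    return val

for w in result:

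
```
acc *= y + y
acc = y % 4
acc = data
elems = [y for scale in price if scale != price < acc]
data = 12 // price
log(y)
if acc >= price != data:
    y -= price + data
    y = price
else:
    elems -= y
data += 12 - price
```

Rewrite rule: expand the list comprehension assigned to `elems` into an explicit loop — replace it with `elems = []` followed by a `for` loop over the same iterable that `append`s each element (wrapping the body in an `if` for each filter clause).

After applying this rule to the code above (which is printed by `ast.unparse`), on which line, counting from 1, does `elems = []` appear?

Transformed code:
acc *= y + y
acc = y % 4
acc = data
elems = []
for scale in price:
    if scale != price < acc:
        elems.append(y)
data = 12 // price
log(y)
if acc >= price != data:
    y -= price + data
    y = price
else:
    elems -= y
data += 12 - price

4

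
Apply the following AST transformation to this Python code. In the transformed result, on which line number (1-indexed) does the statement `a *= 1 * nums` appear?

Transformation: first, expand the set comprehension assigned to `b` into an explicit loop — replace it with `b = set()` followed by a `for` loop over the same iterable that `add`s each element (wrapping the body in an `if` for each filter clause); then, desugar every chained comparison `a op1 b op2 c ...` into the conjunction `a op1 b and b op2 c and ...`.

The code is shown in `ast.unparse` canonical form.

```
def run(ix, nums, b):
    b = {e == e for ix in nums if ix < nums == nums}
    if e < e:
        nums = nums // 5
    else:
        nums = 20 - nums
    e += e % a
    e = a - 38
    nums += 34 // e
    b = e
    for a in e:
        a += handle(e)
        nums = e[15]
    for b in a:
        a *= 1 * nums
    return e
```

18

Transformed code:
def run(ix, nums, b):
    b = set()
    for ix in nums:
        if ix < nums and nums == nums:
            b.add(e == e)
    if e < e:
        nums = nums // 5
    else:
        nums = 20 - nums
    e += e % a
    e = a - 38
    nums += 34 // e
    b = e
    for a in e:
        a += handle(e)
        nums = e[15]
    for b in a:
        a *= 1 * nums
    return e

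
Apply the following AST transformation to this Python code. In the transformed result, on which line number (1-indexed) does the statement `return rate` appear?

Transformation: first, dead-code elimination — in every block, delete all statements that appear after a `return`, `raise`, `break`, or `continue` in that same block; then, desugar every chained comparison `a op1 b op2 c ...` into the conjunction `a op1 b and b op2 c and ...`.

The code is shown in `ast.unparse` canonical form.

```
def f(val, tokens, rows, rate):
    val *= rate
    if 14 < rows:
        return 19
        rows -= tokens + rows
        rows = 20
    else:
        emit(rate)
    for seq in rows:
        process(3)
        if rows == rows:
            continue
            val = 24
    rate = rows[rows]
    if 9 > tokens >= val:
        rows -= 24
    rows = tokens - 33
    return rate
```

15

Transformed code:
def f(val, tokens, rows, rate):
    val *= rate
    if 14 < rows:
        return 19
    else:
        emit(rate)
    for seq in rows:
        process(3)
        if rows == rows:
            continue
    rate = rows[rows]
    if 9 > tokens and tokens >= val:
        rows -= 24
    rows = tokens - 33
    return rate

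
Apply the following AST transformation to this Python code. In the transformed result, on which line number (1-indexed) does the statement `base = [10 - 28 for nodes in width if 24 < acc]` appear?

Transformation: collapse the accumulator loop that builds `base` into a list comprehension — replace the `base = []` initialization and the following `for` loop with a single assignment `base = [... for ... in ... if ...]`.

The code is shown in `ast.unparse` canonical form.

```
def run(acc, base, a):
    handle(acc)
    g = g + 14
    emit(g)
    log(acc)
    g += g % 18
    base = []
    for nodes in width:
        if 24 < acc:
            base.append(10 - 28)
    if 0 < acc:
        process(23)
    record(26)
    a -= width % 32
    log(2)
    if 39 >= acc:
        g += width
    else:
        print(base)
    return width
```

Transformed code:
def run(acc, base, a):
    handle(acc)
    g = g + 14
    emit(g)
    log(acc)
    g += g % 18
    base = [10 - 28 for nodes in width if 24 < acc]
    if 0 < acc:
        process(23)
    record(26)
    a -= width % 32
    log(2)
    if 39 >= acc:
        g += width
    else:
        print(base)
    return width

7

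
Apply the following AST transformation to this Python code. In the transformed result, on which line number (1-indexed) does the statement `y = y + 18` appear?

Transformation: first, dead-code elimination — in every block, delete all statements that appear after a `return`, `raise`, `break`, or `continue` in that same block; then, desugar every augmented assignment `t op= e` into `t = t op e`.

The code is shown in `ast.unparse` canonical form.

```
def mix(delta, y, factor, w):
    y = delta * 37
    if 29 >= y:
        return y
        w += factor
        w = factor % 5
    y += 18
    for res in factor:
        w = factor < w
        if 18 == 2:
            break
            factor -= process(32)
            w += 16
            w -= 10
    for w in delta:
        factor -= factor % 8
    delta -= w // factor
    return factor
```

5

Transformed code:
def mix(delta, y, factor, w):
    y = delta * 37
    if 29 >= y:
        return y
    y = y + 18
    for res in factor:
        w = factor < w
        if 18 == 2:
            break
    for w in delta:
        factor = factor - factor % 8
    delta = delta - w // factor
    return factor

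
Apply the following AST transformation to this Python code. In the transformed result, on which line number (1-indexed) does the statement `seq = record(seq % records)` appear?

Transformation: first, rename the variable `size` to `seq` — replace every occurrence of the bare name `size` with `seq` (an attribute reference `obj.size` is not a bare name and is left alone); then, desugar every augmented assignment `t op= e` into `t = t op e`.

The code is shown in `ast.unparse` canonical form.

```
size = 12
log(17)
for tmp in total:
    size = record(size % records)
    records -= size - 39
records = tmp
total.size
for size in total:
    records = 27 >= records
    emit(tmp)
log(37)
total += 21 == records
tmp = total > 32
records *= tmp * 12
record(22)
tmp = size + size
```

4

Transformed code:
seq = 12
log(17)
for tmp in total:
    seq = record(seq % records)
    records = records - (seq - 39)
records = tmp
total.size
for seq in total:
    records = 27 >= records
    emit(tmp)
log(37)
total = total + (21 == records)
tmp = total > 32
records = records * (tmp * 12)
record(22)
tmp = seq + seq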